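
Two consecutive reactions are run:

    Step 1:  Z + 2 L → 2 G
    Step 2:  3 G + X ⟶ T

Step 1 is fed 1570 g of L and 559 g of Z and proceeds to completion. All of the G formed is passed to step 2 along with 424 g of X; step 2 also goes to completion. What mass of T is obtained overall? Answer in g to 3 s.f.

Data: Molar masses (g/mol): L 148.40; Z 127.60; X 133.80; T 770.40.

2250 g

Step 1:
n(L) = 1570 / 148.40 = 10.58 mol
n(Z) = 559.0 / 127.60 = 4.381 mol
n/ν for L = 10.58/2 = 5.290
n/ν for Z = 4.381/1 = 4.381
Smallest n/ν is Z → limiting reagent.
n(G) produced = (2/1) × 4.381 = 8.762 mol
Step 2:
n(G) available = 8.762 mol
n(X) = 424.0 / 133.80 = 3.169 mol
n/ν for G = 8.762/3 = 2.921
n/ν for X = 3.169/1 = 3.169
Smallest n/ν is G → limiting reagent.
n(T) = (1/3) × 8.762 = 2.921 mol
mass = 2.921 × 770.40 = 2250 g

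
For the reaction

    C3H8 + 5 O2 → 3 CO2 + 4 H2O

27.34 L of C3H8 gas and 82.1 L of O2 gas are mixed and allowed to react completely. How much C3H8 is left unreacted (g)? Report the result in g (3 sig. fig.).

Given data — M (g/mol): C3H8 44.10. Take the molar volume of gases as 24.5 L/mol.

n(C3H8) = 27.34 / 24.5 = 1.116 mol
n(O2) = 82.10 / 24.5 = 3.351 mol
n/ν for C3H8 = 1.116/1 = 1.116
n/ν for O2 = 3.351/5 = 0.6702
Smallest n/ν is O2 → limiting reagent.
C3H8 consumed = (1/5) × 3.351 = 0.6702 mol
C3H8 remaining = 1.116 − 0.6702 = 0.4458 mol
mass = 0.4458 × 44.10 = 19.66 g

19.7 g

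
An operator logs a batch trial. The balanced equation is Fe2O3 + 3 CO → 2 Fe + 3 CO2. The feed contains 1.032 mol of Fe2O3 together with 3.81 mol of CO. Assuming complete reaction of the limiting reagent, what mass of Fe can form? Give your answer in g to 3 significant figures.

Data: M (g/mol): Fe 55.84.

n(Fe2O3) = 1.032 mol
n(CO) = 3.810 mol
n/ν for Fe2O3 = 1.032/1 = 1.032
n/ν for CO = 3.810/3 = 1.270
Smallest n/ν is Fe2O3 → limiting reagent.
n(Fe) = (2/1) × 1.032 = 2.064 mol
mass = 2.064 × 55.84 = 115.3 g

115 g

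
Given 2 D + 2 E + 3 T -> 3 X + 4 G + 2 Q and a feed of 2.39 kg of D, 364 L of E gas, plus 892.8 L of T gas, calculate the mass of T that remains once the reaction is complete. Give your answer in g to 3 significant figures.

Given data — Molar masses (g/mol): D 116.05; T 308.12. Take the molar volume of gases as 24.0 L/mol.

n(D) = 2.390×1000 / 116.05 = 20.59 mol
n(E) = 364.0 / 24.0 = 15.17 mol
n(T) = 892.8 / 24.0 = 37.20 mol
n/ν for D = 20.59/2 = 10.30
n/ν for E = 15.17/2 = 7.585
n/ν for T = 37.20/3 = 12.40
Smallest n/ν is E → limiting reagent.
T consumed = (3/2) × 15.17 = 22.76 mol
T remaining = 37.20 − 22.76 = 14.44 mol
mass = 14.44 × 308.12 = 4449 g

4450 g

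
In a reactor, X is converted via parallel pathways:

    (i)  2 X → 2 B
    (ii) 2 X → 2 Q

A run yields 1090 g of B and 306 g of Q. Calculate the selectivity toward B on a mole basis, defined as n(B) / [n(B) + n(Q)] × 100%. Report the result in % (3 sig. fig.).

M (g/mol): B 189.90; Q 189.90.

78.1 %

n(B) = 1090 / 189.90 = 5.740 mol
n(Q) = 306 / 189.90 = 1.611 mol
selectivity = 5.740/(5.740+1.611) × 100 = 78.08 %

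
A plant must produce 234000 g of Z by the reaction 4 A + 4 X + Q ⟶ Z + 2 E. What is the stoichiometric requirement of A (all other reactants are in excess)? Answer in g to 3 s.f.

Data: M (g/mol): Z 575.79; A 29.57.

n(Z) = 234000 / 575.79 = 406.4 mol
n(A) = (4/1) × 406.4 = 1626 mol
mass = 1626 × 29.57 = 48080 g

48100 g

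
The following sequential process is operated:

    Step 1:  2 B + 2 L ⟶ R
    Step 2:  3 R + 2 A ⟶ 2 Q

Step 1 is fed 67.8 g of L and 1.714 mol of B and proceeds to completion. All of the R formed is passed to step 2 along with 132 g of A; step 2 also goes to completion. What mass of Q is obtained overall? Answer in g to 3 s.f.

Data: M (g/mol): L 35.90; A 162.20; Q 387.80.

Step 1:
n(L) = 67.80 / 35.90 = 1.889 mol
n(B) = 1.714 mol
n/ν for L = 1.889/2 = 0.9445
n/ν for B = 1.714/2 = 0.8570
Smallest n/ν is B → limiting reagent.
n(R) produced = (1/2) × 1.714 = 0.8570 mol
Step 2:
n(R) available = 0.8570 mol
n(A) = 132.0 / 162.20 = 0.8138 mol
n/ν for R = 0.8570/3 = 0.2857
n/ν for A = 0.8138/2 = 0.4069
Smallest n/ν is R → limiting reagent.
n(Q) = (2/3) × 0.8570 = 0.5713 mol
mass = 0.5713 × 387.80 = 221.6 g

222 g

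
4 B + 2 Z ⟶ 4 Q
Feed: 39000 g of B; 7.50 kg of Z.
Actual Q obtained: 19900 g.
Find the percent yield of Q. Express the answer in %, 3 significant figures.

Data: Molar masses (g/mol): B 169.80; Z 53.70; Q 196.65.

44.1 %

n(B) = 39000 / 169.80 = 229.7 mol
n(Z) = 7.500×1000 / 53.70 = 139.7 mol
n/ν → B: 57.43, Z: 69.85; B is limiting.
theoretical n(Q) = (4/4) × 229.7 = 229.7 mol → 45170 g
% yield = 19900 / 45170 × 100 = 44.06 %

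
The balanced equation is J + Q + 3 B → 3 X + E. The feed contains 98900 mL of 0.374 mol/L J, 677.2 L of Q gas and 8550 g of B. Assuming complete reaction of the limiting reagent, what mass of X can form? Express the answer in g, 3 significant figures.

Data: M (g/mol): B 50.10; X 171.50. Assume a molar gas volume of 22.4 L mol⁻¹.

15600 g

n(J) = 0.374 × 98900/1000 = 36.99 mol
n(Q) = 677.2 / 22.4 = 30.23 mol
n(B) = 8550 / 50.10 = 170.7 mol
n/ν for J = 36.99/1 = 36.99
n/ν for Q = 30.23/1 = 30.23
n/ν for B = 170.7/3 = 56.90
Smallest n/ν is Q → limiting reagent.
n(X) = (3/1) × 30.23 = 90.69 mol
mass = 90.69 × 171.50 = 15550 g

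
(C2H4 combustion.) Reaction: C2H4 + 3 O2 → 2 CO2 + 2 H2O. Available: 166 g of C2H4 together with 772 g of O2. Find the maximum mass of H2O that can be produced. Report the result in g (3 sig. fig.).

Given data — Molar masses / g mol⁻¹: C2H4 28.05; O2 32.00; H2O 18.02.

n(C2H4) = 166.0 / 28.05 = 5.918 mol
n(O2) = 772.0 / 32.00 = 24.13 mol
n/ν for C2H4 = 5.918/1 = 5.918
n/ν for O2 = 24.13/3 = 8.043
Smallest n/ν is C2H4 → limiting reagent.
n(H2O) = (2/1) × 5.918 = 11.84 mol
mass = 11.84 × 18.02 = 213.4 g

213 g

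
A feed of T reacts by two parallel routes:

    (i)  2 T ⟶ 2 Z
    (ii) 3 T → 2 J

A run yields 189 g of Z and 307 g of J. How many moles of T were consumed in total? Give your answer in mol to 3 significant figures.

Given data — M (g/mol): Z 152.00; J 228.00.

3.26 mol

n(Z) = 189 / 152.00 = 1.243 mol
n(J) = 307 / 228.00 = 1.346 mol
n(T) via (i) = (2/2)×1.243 = 1.243 mol
n(T) via (ii) = (3/2)×1.346 = 2.019 mol
total n(T) = 1.243 + 2.019 = 3.262 mol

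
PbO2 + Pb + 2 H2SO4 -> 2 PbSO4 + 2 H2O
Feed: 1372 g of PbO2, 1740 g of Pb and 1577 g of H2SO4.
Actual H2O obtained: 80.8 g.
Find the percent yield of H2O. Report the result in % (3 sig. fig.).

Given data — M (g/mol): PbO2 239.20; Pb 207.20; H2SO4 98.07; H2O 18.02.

n(PbO2) = 1372 / 239.20 = 5.736 mol
n(Pb) = 1740 / 207.20 = 8.398 mol
n(H2SO4) = 1577 / 98.07 = 16.08 mol
n/ν → PbO2: 5.736, Pb: 8.398, H2SO4: 8.040; PbO2 is limiting.
theoretical n(H2O) = (2/1) × 5.736 = 11.47 mol → 206.7 g
% yield = 80.8 / 206.7 × 100 = 39.09 %

39.1 %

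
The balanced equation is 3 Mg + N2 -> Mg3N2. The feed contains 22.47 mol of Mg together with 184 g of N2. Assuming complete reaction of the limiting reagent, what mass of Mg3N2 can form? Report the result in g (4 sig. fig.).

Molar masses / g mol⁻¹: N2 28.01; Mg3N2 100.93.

n(Mg) = 22.47 mol
n(N2) = 184.0 / 28.01 = 6.569 mol
n/ν for Mg = 22.47/3 = 7.490
n/ν for N2 = 6.569/1 = 6.569
Smallest n/ν is N2 → limiting reagent.
n(Mg3N2) = (1/1) × 6.569 = 6.569 mol
mass = 6.569 × 100.93 = 663.0 g

663.0 g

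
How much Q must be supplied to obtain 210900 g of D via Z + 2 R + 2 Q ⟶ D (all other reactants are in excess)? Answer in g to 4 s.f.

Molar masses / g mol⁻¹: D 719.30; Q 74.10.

43450 g

n(D) = 210900 / 719.30 = 293.2 mol
n(Q) = (2/1) × 293.2 = 586.4 mol
mass = 586.4 × 74.10 = 43450 g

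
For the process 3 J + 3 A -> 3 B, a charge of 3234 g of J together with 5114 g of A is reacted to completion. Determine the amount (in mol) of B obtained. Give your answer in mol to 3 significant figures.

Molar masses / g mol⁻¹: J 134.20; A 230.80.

22.2 mol

n(J) = 3234 / 134.20 = 24.10 mol
n(A) = 5114 / 230.80 = 22.16 mol
n/ν for J = 24.10/3 = 8.033
n/ν for A = 22.16/3 = 7.387
Smallest n/ν is A → limiting reagent.
n(B) = (3/3) × 22.16 = 22.16 mol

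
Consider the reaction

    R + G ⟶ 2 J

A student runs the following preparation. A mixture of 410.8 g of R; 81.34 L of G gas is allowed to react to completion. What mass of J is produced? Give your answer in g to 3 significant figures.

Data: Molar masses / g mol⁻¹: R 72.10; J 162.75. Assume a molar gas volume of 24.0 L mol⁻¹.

1100 g

n(R) = 410.8 / 72.10 = 5.698 mol
n(G) = 81.34 / 24.0 = 3.389 mol
n/ν for R = 5.698/1 = 5.698
n/ν for G = 3.389/1 = 3.389
Smallest n/ν is G → limiting reagent.
n(J) = (2/1) × 3.389 = 6.778 mol
mass = 6.778 × 162.75 = 1103 g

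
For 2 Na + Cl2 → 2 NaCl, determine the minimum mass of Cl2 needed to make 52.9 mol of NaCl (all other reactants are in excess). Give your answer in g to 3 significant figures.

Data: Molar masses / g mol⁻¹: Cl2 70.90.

n(NaCl) = 52.90 mol
n(Cl2) = (1/2) × 52.90 = 26.45 mol
mass = 26.45 × 70.90 = 1875 g

1880 g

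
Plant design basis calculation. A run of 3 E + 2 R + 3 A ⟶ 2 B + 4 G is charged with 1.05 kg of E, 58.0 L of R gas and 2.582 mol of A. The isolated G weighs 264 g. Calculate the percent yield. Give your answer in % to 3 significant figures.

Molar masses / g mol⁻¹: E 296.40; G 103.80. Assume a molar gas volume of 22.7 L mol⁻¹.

73.9 %

n(E) = 1.050×1000 / 296.40 = 3.543 mol
n(R) = 58.00 / 22.7 = 2.555 mol
n(A) = 2.582 mol
n/ν → E: 1.181, R: 1.278, A: 0.8607; A is limiting.
theoretical n(G) = (4/3) × 2.582 = 3.443 mol → 357.4 g
% yield = 264 / 357.4 × 100 = 73.87 %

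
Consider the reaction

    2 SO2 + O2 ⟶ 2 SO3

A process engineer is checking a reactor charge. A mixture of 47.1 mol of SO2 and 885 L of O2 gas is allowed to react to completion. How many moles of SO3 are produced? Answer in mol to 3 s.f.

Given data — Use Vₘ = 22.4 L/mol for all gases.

n(SO2) = 47.10 mol
n(O2) = 885.0 / 22.4 = 39.51 mol
n/ν for SO2 = 47.10/2 = 23.55
n/ν for O2 = 39.51/1 = 39.51
Smallest n/ν is SO2 → limiting reagent.
n(SO3) = (2/2) × 47.10 = 47.10 mol

47.1 mol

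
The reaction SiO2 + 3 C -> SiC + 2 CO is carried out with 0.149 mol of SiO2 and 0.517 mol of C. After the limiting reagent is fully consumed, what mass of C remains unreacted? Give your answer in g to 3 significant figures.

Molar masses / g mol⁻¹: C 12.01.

n(SiO2) = 0.1490 mol
n(C) = 0.5170 mol
n/ν for SiO2 = 0.1490/1 = 0.1490
n/ν for C = 0.5170/3 = 0.1723
Smallest n/ν is SiO2 → limiting reagent.
C consumed = (3/1) × 0.1490 = 0.4470 mol
C remaining = 0.5170 − 0.4470 = 0.07000 mol
mass = 0.07000 × 12.01 = 0.8407 g

0.841 g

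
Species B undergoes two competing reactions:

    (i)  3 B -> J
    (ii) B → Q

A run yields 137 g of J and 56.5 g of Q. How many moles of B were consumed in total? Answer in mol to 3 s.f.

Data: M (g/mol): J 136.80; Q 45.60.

n(J) = 137 / 136.80 = 1.001 mol
n(Q) = 56.5 / 45.60 = 1.239 mol
n(B) via (i) = (3/1)×1.001 = 3.003 mol
n(B) via (ii) = (1/1)×1.239 = 1.239 mol
total n(B) = 3.003 + 1.239 = 4.242 mol

4.24 mol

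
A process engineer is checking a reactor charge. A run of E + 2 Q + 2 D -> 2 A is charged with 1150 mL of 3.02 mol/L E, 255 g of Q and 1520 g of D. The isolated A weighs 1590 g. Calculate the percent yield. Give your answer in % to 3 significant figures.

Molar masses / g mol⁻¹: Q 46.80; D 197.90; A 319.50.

91.3 %

n(E) = 3.02 × 1150/1000 = 3.473 mol
n(Q) = 255.0 / 46.80 = 5.449 mol
n(D) = 1520 / 197.90 = 7.681 mol
n/ν → E: 3.473, Q: 2.725, D: 3.841; Q is limiting.
theoretical n(A) = (2/2) × 5.449 = 5.449 mol → 1741 g
% yield = 1590 / 1741 × 100 = 91.33 %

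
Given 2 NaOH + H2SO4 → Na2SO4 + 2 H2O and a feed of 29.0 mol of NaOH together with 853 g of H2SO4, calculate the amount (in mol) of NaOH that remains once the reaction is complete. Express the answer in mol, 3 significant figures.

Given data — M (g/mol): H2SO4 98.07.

n(NaOH) = 29.00 mol
n(H2SO4) = 853.0 / 98.07 = 8.698 mol
n/ν for NaOH = 29.00/2 = 14.50
n/ν for H2SO4 = 8.698/1 = 8.698
Smallest n/ν is H2SO4 → limiting reagent.
NaOH consumed = (2/1) × 8.698 = 17.40 mol
NaOH remaining = 29.00 − 17.40 = 11.60 mol

11.6 mol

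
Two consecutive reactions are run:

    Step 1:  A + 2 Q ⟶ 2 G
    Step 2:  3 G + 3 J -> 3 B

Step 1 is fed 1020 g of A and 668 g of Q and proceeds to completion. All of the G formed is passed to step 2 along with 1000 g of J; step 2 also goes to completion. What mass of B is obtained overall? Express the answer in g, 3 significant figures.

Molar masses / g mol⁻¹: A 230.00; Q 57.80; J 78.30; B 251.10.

Step 1:
n(A) = 1020 / 230.00 = 4.435 mol
n(Q) = 668.0 / 57.80 = 11.56 mol
n/ν for A = 4.435/1 = 4.435
n/ν for Q = 11.56/2 = 5.780
Smallest n/ν is A → limiting reagent.
n(G) produced = (2/1) × 4.435 = 8.870 mol
Step 2:
n(G) available = 8.870 mol
n(J) = 1000 / 78.30 = 12.77 mol
n/ν for G = 8.870/3 = 2.957
n/ν for J = 12.77/3 = 4.257
Smallest n/ν is G → limiting reagent.
n(B) = (3/3) × 8.870 = 8.870 mol
mass = 8.870 × 251.10 = 2227 g

2230 g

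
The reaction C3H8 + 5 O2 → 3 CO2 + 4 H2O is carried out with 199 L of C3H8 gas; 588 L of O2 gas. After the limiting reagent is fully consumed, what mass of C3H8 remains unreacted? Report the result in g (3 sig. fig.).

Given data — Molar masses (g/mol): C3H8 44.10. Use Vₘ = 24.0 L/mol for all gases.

n(C3H8) = 199.0 / 24.0 = 8.292 mol
n(O2) = 588.0 / 24.0 = 24.50 mol
n/ν → C3H8: 8.292, O2: 4.900; O2 is limiting.
C3H8 consumed = (1/5) × 24.50 = 4.900 mol
C3H8 remaining = 8.292 − 4.900 = 3.392 mol
mass = 3.392 × 44.10 = 149.6 g

150 g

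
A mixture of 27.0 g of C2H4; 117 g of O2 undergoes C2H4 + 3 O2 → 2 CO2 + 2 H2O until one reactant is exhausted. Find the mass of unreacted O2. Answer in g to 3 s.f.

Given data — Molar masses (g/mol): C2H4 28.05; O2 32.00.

24.6 g

n(C2H4) = 27.00 / 28.05 = 0.9626 mol
n(O2) = 117.0 / 32.00 = 3.656 mol
n/ν for C2H4 = 0.9626/1 = 0.9626
n/ν for O2 = 3.656/3 = 1.219
Smallest n/ν is C2H4 → limiting reagent.
O2 consumed = (3/1) × 0.9626 = 2.888 mol
O2 remaining = 3.656 − 2.888 = 0.7680 mol
mass = 0.7680 × 32.00 = 24.58 g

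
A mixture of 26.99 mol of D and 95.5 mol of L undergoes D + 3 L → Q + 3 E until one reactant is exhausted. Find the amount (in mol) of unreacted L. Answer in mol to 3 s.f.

14.5 mol

n(D) = 26.99 mol
n(L) = 95.50 mol
n/ν for D = 26.99/1 = 26.99
n/ν for L = 95.50/3 = 31.83
Smallest n/ν is D → limiting reagent.
L consumed = (3/1) × 26.99 = 80.97 mol
L remaining = 95.50 − 80.97 = 14.53 mol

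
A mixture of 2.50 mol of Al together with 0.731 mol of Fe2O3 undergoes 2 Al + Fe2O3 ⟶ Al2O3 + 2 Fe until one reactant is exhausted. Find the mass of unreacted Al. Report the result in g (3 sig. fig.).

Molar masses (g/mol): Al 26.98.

n(Al) = 2.500 mol
n(Fe2O3) = 0.7310 mol
n/ν → Al: 1.250, Fe2O3: 0.7310; Fe2O3 is limiting.
Al consumed = (2/1) × 0.7310 = 1.462 mol
Al remaining = 2.500 − 1.462 = 1.038 mol
mass = 1.038 × 26.98 = 28.01 g

28.0 g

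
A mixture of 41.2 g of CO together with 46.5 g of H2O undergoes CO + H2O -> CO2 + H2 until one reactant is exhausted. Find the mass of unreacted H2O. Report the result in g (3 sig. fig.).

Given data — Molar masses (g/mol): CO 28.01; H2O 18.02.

n(CO) = 41.20 / 28.01 = 1.471 mol
n(H2O) = 46.50 / 18.02 = 2.580 mol
n/ν for CO = 1.471/1 = 1.471
n/ν for H2O = 2.580/1 = 2.580
Smallest n/ν is CO → limiting reagent.
H2O consumed = (1/1) × 1.471 = 1.471 mol
H2O remaining = 2.580 − 1.471 = 1.109 mol
mass = 1.109 × 18.02 = 19.98 g

20.0 g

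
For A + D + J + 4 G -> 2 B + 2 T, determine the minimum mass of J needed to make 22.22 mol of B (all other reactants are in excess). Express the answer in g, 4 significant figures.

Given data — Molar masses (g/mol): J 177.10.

n(B) = 22.22 mol
n(J) = (1/2) × 22.22 = 11.11 mol
mass = 11.11 × 177.10 = 1968 g

1968 g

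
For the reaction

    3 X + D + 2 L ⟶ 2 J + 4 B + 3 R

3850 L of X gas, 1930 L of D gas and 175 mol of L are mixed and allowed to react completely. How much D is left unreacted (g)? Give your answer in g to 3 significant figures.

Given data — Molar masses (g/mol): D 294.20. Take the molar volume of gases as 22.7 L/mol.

n(X) = 3850 / 22.7 = 169.6 mol
n(D) = 1930 / 22.7 = 85.02 mol
n(L) = 175.0 mol
n/ν → X: 56.53, D: 85.02, L: 87.50; X is limiting.
D consumed = (1/3) × 169.6 = 56.53 mol
D remaining = 85.02 − 56.53 = 28.49 mol
mass = 28.49 × 294.20 = 8382 g

8380 g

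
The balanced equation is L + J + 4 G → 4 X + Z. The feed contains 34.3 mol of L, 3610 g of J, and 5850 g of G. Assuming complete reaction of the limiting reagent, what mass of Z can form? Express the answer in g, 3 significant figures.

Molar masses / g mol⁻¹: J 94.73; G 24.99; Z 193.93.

6650 g

n(L) = 34.30 mol
n(J) = 3610 / 94.73 = 38.11 mol
n(G) = 5850 / 24.99 = 234.1 mol
n/ν for L = 34.30/1 = 34.30
n/ν for J = 38.11/1 = 38.11
n/ν for G = 234.1/4 = 58.53
Smallest n/ν is L → limiting reagent.
n(Z) = (1/1) × 34.30 = 34.30 mol
mass = 34.30 × 193.93 = 6652 g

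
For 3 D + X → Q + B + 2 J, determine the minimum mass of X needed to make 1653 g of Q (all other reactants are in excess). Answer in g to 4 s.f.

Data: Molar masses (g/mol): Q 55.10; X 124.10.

n(Q) = 1653 / 55.10 = 30.00 mol
n(X) = (1/1) × 30.00 = 30.00 mol
mass = 30.00 × 124.10 = 3723 g

3723 g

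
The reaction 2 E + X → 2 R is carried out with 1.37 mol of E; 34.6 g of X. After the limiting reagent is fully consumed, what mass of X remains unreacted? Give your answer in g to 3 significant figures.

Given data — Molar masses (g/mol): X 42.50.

n(E) = 1.370 mol
n(X) = 34.60 / 42.50 = 0.8141 mol
n/ν for E = 1.370/2 = 0.6850
n/ν for X = 0.8141/1 = 0.8141
Smallest n/ν is E → limiting reagent.
X consumed = (1/2) × 1.370 = 0.6850 mol
X remaining = 0.8141 − 0.6850 = 0.1291 mol
mass = 0.1291 × 42.50 = 5.487 g

5.49 g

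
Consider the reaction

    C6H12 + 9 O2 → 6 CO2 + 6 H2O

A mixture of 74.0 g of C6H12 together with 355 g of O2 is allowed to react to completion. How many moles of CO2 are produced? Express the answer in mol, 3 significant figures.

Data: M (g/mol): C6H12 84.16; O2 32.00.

n(C6H12) = 74.00 / 84.16 = 0.8793 mol
n(O2) = 355.0 / 32.00 = 11.09 mol
n/ν → C6H12: 0.8793, O2: 1.232; C6H12 is limiting.
n(CO2) = (6/1) × 0.8793 = 5.276 mol

5.28 mol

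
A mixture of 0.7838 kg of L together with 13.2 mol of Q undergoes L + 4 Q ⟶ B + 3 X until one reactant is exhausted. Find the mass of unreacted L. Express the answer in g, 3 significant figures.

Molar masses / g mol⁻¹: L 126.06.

n(L) = 0.7838×1000 / 126.06 = 6.218 mol
n(Q) = 13.20 mol
n/ν → L: 6.218, Q: 3.300; Q is limiting.
L consumed = (1/4) × 13.20 = 3.300 mol
L remaining = 6.218 − 3.300 = 2.918 mol
mass = 2.918 × 126.06 = 367.8 g

368 g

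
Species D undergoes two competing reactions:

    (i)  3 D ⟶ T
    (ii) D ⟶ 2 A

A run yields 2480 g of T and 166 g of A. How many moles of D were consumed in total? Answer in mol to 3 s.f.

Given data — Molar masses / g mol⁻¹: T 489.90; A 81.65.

n(T) = 2480 / 489.90 = 5.062 mol
n(A) = 166 / 81.65 = 2.033 mol
n(D) via (i) = (3/1)×5.062 = 15.19 mol
n(D) via (ii) = (1/2)×2.033 = 1.017 mol
total n(D) = 15.19 + 1.017 = 16.21 mol

16.2 mol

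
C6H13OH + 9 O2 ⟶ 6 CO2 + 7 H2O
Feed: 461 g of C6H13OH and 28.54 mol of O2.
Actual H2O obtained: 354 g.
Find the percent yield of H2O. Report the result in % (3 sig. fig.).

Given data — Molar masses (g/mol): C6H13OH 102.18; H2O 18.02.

88.5 %

n(C6H13OH) = 461.0 / 102.18 = 4.512 mol
n(O2) = 28.54 mol
n/ν for C6H13OH = 4.512/1 = 4.512
n/ν for O2 = 28.54/9 = 3.171
Smallest n/ν is O2 → limiting reagent.
theoretical n(H2O) = (7/9) × 28.54 = 22.20 mol → 400.0 g
% yield = 354 / 400.0 × 100 = 88.50 %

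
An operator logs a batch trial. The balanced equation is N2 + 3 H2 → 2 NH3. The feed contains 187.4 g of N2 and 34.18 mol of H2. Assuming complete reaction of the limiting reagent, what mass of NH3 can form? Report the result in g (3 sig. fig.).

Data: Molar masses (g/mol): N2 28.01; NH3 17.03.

n(N2) = 187.4 / 28.01 = 6.690 mol
n(H2) = 34.18 mol
n/ν for N2 = 6.690/1 = 6.690
n/ν for H2 = 34.18/3 = 11.39
Smallest n/ν is N2 → limiting reagent.
n(NH3) = (2/1) × 6.690 = 13.38 mol
mass = 13.38 × 17.03 = 227.9 g

228 g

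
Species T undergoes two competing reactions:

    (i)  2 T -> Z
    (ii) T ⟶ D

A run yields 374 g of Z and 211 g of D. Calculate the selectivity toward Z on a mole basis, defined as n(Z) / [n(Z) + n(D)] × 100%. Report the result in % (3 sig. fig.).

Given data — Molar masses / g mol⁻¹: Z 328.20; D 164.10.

n(Z) = 374 / 328.20 = 1.140 mol
n(D) = 211 / 164.10 = 1.286 mol
selectivity = 1.140/(1.140+1.286) × 100 = 46.99 %

47.0 %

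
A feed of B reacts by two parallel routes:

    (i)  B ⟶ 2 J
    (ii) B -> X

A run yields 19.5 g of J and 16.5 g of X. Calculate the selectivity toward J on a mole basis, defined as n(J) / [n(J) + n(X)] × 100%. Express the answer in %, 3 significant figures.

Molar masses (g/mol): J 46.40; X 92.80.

70.3 %

n(J) = 19.5 / 46.40 = 0.4203 mol
n(X) = 16.5 / 92.80 = 0.1778 mol
selectivity = 0.4203/(0.4203+0.1778) × 100 = 70.27 %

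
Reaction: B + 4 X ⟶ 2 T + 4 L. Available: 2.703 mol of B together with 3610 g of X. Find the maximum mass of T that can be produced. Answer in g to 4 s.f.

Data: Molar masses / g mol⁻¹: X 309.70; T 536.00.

n(B) = 2.703 mol
n(X) = 3610 / 309.70 = 11.66 mol
n/ν for B = 2.703/1 = 2.703
n/ν for X = 11.66/4 = 2.915
Smallest n/ν is B → limiting reagent.
n(T) = (2/1) × 2.703 = 5.406 mol
mass = 5.406 × 536.00 = 2898 g

2898 g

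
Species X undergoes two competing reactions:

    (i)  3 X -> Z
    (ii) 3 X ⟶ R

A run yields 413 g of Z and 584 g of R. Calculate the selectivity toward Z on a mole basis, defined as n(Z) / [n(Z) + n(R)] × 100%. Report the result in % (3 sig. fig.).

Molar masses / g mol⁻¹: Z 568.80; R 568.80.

n(Z) = 413 / 568.80 = 0.7261 mol
n(R) = 584 / 568.80 = 1.027 mol
selectivity = 0.7261/(0.7261+1.027) × 100 = 41.42 %

41.4 %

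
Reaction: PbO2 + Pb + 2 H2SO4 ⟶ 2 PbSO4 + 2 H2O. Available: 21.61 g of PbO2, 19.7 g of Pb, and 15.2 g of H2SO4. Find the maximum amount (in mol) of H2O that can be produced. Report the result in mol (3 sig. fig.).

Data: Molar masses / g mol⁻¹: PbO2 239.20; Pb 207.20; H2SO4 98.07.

0.155 mol

n(PbO2) = 21.61 / 239.20 = 0.09034 mol
n(Pb) = 19.70 / 207.20 = 0.09508 mol
n(H2SO4) = 15.20 / 98.07 = 0.1550 mol
n/ν for PbO2 = 0.09034/1 = 0.09034
n/ν for Pb = 0.09508/1 = 0.09508
n/ν for H2SO4 = 0.1550/2 = 0.07750
Smallest n/ν is H2SO4 → limiting reagent.
n(H2O) = (2/2) × 0.1550 = 0.1550 mol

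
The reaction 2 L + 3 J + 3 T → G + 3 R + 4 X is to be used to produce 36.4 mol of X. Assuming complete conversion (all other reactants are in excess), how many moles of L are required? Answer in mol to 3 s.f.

18.2 mol

n(X) = 36.40 mol
n(L) = (2/4) × 36.40 = 18.20 mol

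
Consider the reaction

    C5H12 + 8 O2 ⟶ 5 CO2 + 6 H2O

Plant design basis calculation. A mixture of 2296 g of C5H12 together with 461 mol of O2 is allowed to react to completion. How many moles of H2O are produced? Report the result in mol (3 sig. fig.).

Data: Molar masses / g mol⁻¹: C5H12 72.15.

n(C5H12) = 2296 / 72.15 = 31.82 mol
n(O2) = 461.0 mol
n/ν for C5H12 = 31.82/1 = 31.82
n/ν for O2 = 461.0/8 = 57.63
Smallest n/ν is C5H12 → limiting reagent.
n(H2O) = (6/1) × 31.82 = 190.9 mol

191 mol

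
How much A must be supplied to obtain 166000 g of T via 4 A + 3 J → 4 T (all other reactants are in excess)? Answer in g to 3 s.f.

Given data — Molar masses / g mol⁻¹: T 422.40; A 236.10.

92800 g

n(T) = 166000 / 422.40 = 393.0 mol
n(A) = (4/4) × 393.0 = 393.0 mol
mass = 393.0 × 236.10 = 92790 g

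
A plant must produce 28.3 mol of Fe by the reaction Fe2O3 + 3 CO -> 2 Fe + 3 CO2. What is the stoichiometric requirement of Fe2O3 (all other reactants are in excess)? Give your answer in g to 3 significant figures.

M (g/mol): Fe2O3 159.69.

2260 g

n(Fe) = 28.30 mol
n(Fe2O3) = (1/2) × 28.30 = 14.15 mol
mass = 14.15 × 159.69 = 2260 g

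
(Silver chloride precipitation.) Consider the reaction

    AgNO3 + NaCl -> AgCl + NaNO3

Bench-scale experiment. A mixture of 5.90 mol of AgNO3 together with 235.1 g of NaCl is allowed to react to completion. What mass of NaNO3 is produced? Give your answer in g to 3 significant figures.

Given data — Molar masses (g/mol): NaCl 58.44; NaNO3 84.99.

342 g

n(AgNO3) = 5.900 mol
n(NaCl) = 235.1 / 58.44 = 4.023 mol
n/ν → AgNO3: 5.900, NaCl: 4.023; NaCl is limiting.
n(NaNO3) = (1/1) × 4.023 = 4.023 mol
mass = 4.023 × 84.99 = 341.9 g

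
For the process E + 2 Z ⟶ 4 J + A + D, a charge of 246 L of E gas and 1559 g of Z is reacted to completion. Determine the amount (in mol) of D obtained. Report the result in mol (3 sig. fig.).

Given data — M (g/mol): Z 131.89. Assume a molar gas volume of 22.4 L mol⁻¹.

n(E) = 246.0 / 22.4 = 10.98 mol
n(Z) = 1559 / 131.89 = 11.82 mol
n/ν for E = 10.98/1 = 10.98
n/ν for Z = 11.82/2 = 5.910
Smallest n/ν is Z → limiting reagent.
n(D) = (1/2) × 11.82 = 5.910 mol

5.91 mol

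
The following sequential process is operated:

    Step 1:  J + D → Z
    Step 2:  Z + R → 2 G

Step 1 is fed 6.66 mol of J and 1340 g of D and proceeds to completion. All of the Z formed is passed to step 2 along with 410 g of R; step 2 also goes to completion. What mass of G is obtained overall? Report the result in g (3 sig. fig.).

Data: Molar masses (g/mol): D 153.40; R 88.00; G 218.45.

2040 g

Step 1:
n(J) = 6.660 mol
n(D) = 1340 / 153.40 = 8.735 mol
n/ν for J = 6.660/1 = 6.660
n/ν for D = 8.735/1 = 8.735
Smallest n/ν is J → limiting reagent.
n(Z) produced = (1/1) × 6.660 = 6.660 mol
Step 2:
n(Z) available = 6.660 mol
n(R) = 410.0 / 88.00 = 4.659 mol
n/ν for Z = 6.660/1 = 6.660
n/ν for R = 4.659/1 = 4.659
Smallest n/ν is R → limiting reagent.
n(G) = (2/1) × 4.659 = 9.318 mol
mass = 9.318 × 218.45 = 2036 g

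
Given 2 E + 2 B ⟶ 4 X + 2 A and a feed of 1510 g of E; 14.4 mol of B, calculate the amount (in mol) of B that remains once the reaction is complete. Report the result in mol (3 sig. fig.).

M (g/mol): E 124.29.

2.25 mol

n(E) = 1510 / 124.29 = 12.15 mol
n(B) = 14.40 mol
n/ν → E: 6.075, B: 7.200; E is limiting.
B consumed = (2/2) × 12.15 = 12.15 mol
B remaining = 14.40 − 12.15 = 2.250 mol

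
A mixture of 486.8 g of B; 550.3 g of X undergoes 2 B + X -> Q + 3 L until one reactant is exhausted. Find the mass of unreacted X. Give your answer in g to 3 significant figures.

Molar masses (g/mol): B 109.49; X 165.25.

n(B) = 486.8 / 109.49 = 4.446 mol
n(X) = 550.3 / 165.25 = 3.330 mol
n/ν for B = 4.446/2 = 2.223
n/ν for X = 3.330/1 = 3.330
Smallest n/ν is B → limiting reagent.
X consumed = (1/2) × 4.446 = 2.223 mol
X remaining = 3.330 − 2.223 = 1.107 mol
mass = 1.107 × 165.25 = 182.9 g

183 g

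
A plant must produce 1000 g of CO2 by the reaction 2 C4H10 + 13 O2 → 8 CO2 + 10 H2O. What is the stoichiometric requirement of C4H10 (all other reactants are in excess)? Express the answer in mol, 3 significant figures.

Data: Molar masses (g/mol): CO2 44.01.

5.68 mol

n(CO2) = 1000 / 44.01 = 22.72 mol
n(C4H10) = (2/8) × 22.72 = 5.680 mol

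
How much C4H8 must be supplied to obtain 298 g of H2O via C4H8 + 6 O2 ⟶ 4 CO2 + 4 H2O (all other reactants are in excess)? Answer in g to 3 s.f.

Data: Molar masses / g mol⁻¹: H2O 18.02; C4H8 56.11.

n(H2O) = 298 / 18.02 = 16.54 mol
n(C4H8) = (1/4) × 16.54 = 4.135 mol
mass = 4.135 × 56.11 = 232.0 g

232 g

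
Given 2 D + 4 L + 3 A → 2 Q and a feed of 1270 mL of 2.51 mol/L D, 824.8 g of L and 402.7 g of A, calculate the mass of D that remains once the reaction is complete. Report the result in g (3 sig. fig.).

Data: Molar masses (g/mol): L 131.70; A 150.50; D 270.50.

n(D) = 2.51 × 1270/1000 = 3.188 mol
n(L) = 824.8 / 131.70 = 6.263 mol
n(A) = 402.7 / 150.50 = 2.676 mol
n/ν for D = 3.188/2 = 1.594
n/ν for L = 6.263/4 = 1.566
n/ν for A = 2.676/3 = 0.8920
Smallest n/ν is A → limiting reagent.
D consumed = (2/3) × 2.676 = 1.784 mol
D remaining = 3.188 − 1.784 = 1.404 mol
mass = 1.404 × 270.50 = 379.8 g

380 g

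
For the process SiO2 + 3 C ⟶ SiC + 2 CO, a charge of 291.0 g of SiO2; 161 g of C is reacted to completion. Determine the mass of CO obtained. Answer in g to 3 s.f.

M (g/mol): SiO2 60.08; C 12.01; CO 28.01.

250 g

n(SiO2) = 291.0 / 60.08 = 4.844 mol
n(C) = 161.0 / 12.01 = 13.41 mol
n/ν for SiO2 = 4.844/1 = 4.844
n/ν for C = 13.41/3 = 4.470
Smallest n/ν is C → limiting reagent.
n(CO) = (2/3) × 13.41 = 8.940 mol
mass = 8.940 × 28.01 = 250.4 g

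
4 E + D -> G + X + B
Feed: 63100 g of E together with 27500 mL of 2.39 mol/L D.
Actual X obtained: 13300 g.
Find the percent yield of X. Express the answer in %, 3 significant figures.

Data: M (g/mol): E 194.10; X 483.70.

n(E) = 63100 / 194.10 = 325.1 mol
n(D) = 2.39 × 27500/1000 = 65.73 mol
n/ν for E = 325.1/4 = 81.28
n/ν for D = 65.73/1 = 65.73
Smallest n/ν is D → limiting reagent.
theoretical n(X) = (1/1) × 65.73 = 65.73 mol → 31790 g
% yield = 13300 / 31790 × 100 = 41.84 %

41.8 %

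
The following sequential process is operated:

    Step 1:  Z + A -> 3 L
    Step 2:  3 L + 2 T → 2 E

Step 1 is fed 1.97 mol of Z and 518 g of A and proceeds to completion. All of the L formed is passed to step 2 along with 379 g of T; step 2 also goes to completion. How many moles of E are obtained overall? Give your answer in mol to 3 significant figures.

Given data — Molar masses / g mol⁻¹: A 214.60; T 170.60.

Step 1:
n(Z) = 1.970 mol
n(A) = 518.0 / 214.60 = 2.414 mol
n/ν for Z = 1.970/1 = 1.970
n/ν for A = 2.414/1 = 2.414
Smallest n/ν is Z → limiting reagent.
n(L) produced = (3/1) × 1.970 = 5.910 mol
Step 2:
n(L) available = 5.910 mol
n(T) = 379.0 / 170.60 = 2.222 mol
n/ν for L = 5.910/3 = 1.970
n/ν for T = 2.222/2 = 1.111
Smallest n/ν is T → limiting reagent.
n(E) = (2/2) × 2.222 = 2.222 mol

2.22 mol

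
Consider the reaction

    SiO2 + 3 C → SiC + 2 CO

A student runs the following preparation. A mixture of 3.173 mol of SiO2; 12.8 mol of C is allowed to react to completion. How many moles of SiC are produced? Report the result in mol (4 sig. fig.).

n(SiO2) = 3.173 mol
n(C) = 12.80 mol
n/ν for SiO2 = 3.173/1 = 3.173
n/ν for C = 12.80/3 = 4.267
Smallest n/ν is SiO2 → limiting reagent.
n(SiC) = (1/1) × 3.173 = 3.173 mol

3.173 mol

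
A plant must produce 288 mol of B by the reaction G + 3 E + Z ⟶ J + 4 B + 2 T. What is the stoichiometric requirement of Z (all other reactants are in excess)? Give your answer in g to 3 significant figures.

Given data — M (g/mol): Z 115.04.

n(B) = 288.0 mol
n(Z) = (1/4) × 288.0 = 72.00 mol
mass = 72.00 × 115.04 = 8283 g

8280 g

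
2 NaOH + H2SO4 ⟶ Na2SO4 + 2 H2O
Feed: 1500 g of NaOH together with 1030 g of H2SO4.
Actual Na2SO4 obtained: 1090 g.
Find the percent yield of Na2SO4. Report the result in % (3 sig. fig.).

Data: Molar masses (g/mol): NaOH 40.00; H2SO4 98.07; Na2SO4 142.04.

73.1 %

n(NaOH) = 1500 / 40.00 = 37.50 mol
n(H2SO4) = 1030 / 98.07 = 10.50 mol
n/ν → NaOH: 18.75, H2SO4: 10.50; H2SO4 is limiting.
theoretical n(Na2SO4) = (1/1) × 10.50 = 10.50 mol → 1491 g
% yield = 1090 / 1491 × 100 = 73.11 %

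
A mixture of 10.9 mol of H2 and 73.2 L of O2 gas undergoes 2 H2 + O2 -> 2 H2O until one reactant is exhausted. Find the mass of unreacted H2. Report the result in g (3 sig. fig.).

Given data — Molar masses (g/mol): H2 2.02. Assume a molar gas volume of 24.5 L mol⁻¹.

9.95 g

n(H2) = 10.90 mol
n(O2) = 73.20 / 24.5 = 2.988 mol
n/ν for H2 = 10.90/2 = 5.450
n/ν for O2 = 2.988/1 = 2.988
Smallest n/ν is O2 → limiting reagent.
H2 consumed = (2/1) × 2.988 = 5.976 mol
H2 remaining = 10.90 − 5.976 = 4.924 mol
mass = 4.924 × 2.02 = 9.946 g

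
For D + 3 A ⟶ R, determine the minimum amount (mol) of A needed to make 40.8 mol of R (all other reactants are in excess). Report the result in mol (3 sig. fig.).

n(R) = 40.80 mol
n(A) = (3/1) × 40.80 = 122.4 mol

122 mol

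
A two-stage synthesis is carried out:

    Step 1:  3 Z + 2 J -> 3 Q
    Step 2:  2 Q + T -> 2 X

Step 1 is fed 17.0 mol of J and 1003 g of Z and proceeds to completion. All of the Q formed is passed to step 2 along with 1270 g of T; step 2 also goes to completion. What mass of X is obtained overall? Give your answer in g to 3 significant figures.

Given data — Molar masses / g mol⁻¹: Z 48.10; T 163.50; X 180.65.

2810 g

Step 1:
n(J) = 17.00 mol
n(Z) = 1003 / 48.10 = 20.85 mol
n/ν → J: 8.500, Z: 6.950; Z is limiting.
n(Q) produced = (3/3) × 20.85 = 20.85 mol
Step 2:
n(Q) available = 20.85 mol
n(T) = 1270 / 163.50 = 7.768 mol
n/ν → Q: 10.43, T: 7.768; T is limiting.
n(X) = (2/1) × 7.768 = 15.54 mol
mass = 15.54 × 180.65 = 2807 g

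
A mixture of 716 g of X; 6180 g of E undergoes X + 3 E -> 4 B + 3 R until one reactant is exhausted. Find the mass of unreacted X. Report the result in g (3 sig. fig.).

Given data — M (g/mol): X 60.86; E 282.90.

273 g

n(X) = 716.0 / 60.86 = 11.76 mol
n(E) = 6180 / 282.90 = 21.85 mol
n/ν → X: 11.76, E: 7.283; E is limiting.
X consumed = (1/3) × 21.85 = 7.283 mol
X remaining = 11.76 − 7.283 = 4.477 mol
mass = 4.477 × 60.86 = 272.5 g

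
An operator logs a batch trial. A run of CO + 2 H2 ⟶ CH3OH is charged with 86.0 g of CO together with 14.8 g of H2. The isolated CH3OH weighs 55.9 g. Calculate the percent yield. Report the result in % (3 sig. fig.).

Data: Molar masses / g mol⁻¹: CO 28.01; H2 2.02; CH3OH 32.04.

n(CO) = 86.00 / 28.01 = 3.070 mol
n(H2) = 14.80 / 2.02 = 7.327 mol
n/ν for CO = 3.070/1 = 3.070
n/ν for H2 = 7.327/2 = 3.664
Smallest n/ν is CO → limiting reagent.
theoretical n(CH3OH) = (1/1) × 3.070 = 3.070 mol → 98.36 g
% yield = 55.9 / 98.36 × 100 = 56.83 %

56.8 %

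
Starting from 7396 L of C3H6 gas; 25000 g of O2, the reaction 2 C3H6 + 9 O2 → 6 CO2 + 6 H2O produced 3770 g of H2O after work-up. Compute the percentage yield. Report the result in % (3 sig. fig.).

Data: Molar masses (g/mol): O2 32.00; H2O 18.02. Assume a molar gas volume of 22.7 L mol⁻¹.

n(C3H6) = 7396 / 22.7 = 325.8 mol
n(O2) = 25000 / 32.00 = 781.3 mol
n/ν for C3H6 = 325.8/2 = 162.9
n/ν for O2 = 781.3/9 = 86.81
Smallest n/ν is O2 → limiting reagent.
theoretical n(H2O) = (6/9) × 781.3 = 520.9 mol → 9387 g
% yield = 3770 / 9387 × 100 = 40.16 %

40.2 %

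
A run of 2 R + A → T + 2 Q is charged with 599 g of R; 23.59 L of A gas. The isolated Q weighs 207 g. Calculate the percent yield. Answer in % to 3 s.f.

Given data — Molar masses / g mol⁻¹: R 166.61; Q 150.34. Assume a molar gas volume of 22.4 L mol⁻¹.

n(R) = 599.0 / 166.61 = 3.595 mol
n(A) = 23.59 / 22.4 = 1.053 mol
n/ν for R = 3.595/2 = 1.798
n/ν for A = 1.053/1 = 1.053
Smallest n/ν is A → limiting reagent.
theoretical n(Q) = (2/1) × 1.053 = 2.106 mol → 316.6 g
% yield = 207 / 316.6 × 100 = 65.38 %

65.4 %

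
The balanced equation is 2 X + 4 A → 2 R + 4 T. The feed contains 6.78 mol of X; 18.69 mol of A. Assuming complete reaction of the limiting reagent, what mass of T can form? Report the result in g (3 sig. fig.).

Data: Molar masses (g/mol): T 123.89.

1680 g

n(X) = 6.780 mol
n(A) = 18.69 mol
n/ν for X = 6.780/2 = 3.390
n/ν for A = 18.69/4 = 4.673
Smallest n/ν is X → limiting reagent.
n(T) = (4/2) × 6.780 = 13.56 mol
mass = 13.56 × 123.89 = 1680 g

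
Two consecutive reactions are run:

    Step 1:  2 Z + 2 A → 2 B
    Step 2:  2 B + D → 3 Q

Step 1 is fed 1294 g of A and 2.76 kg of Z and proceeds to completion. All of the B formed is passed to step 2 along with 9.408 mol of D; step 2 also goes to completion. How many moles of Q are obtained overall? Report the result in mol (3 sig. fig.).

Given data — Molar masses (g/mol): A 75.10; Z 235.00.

17.6 mol

Step 1:
n(A) = 1294 / 75.10 = 17.23 mol
n(Z) = 2.760×1000 / 235.00 = 11.74 mol
n/ν for A = 17.23/2 = 8.615
n/ν for Z = 11.74/2 = 5.870
Smallest n/ν is Z → limiting reagent.
n(B) produced = (2/2) × 11.74 = 11.74 mol
Step 2:
n(B) available = 11.74 mol
n(D) = 9.408 mol
n/ν for B = 11.74/2 = 5.870
n/ν for D = 9.408/1 = 9.408
Smallest n/ν is B → limiting reagent.
n(Q) = (3/2) × 11.74 = 17.61 mol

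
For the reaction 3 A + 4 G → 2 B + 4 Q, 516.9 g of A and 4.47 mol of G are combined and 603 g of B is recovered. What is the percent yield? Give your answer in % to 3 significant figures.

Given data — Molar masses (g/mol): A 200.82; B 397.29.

n(A) = 516.9 / 200.82 = 2.574 mol
n(G) = 4.470 mol
n/ν for A = 2.574/3 = 0.8580
n/ν for G = 4.470/4 = 1.118
Smallest n/ν is A → limiting reagent.
theoretical n(B) = (2/3) × 2.574 = 1.716 mol → 681.7 g
% yield = 603 / 681.7 × 100 = 88.46 %

88.5 %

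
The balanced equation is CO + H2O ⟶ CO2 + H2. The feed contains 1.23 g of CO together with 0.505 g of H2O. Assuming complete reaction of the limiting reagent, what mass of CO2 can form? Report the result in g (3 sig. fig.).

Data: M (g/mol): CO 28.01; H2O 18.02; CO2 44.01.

n(CO) = 1.230 / 28.01 = 0.04391 mol
n(H2O) = 0.5050 / 18.02 = 0.02802 mol
n/ν → CO: 0.04391, H2O: 0.02802; H2O is limiting.
n(CO2) = (1/1) × 0.02802 = 0.02802 mol
mass = 0.02802 × 44.01 = 1.233 g

1.23 g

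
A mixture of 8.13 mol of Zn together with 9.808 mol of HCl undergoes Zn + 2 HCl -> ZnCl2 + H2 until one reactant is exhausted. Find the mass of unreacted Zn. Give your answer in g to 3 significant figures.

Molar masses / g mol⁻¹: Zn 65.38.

211 g

n(Zn) = 8.130 mol
n(HCl) = 9.808 mol
n/ν for Zn = 8.130/1 = 8.130
n/ν for HCl = 9.808/2 = 4.904
Smallest n/ν is HCl → limiting reagent.
Zn consumed = (1/2) × 9.808 = 4.904 mol
Zn remaining = 8.130 − 4.904 = 3.226 mol
mass = 3.226 × 65.38 = 210.9 g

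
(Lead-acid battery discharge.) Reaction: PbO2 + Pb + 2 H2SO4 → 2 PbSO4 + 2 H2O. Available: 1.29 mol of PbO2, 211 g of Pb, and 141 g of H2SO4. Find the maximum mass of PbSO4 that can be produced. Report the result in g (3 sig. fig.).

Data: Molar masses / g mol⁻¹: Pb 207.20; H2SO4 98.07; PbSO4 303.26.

n(PbO2) = 1.290 mol
n(Pb) = 211.0 / 207.20 = 1.018 mol
n(H2SO4) = 141.0 / 98.07 = 1.438 mol
n/ν for PbO2 = 1.290/1 = 1.290
n/ν for Pb = 1.018/1 = 1.018
n/ν for H2SO4 = 1.438/2 = 0.7190
Smallest n/ν is H2SO4 → limiting reagent.
n(PbSO4) = (2/2) × 1.438 = 1.438 mol
mass = 1.438 × 303.26 = 436.1 g

436 g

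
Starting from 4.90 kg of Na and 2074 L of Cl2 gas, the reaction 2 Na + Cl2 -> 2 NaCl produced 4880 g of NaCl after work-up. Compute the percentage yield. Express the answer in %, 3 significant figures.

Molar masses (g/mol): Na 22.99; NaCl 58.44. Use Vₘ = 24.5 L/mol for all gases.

n(Na) = 4.900×1000 / 22.99 = 213.1 mol
n(Cl2) = 2074 / 24.5 = 84.65 mol
n/ν for Na = 213.1/2 = 106.6
n/ν for Cl2 = 84.65/1 = 84.65
Smallest n/ν is Cl2 → limiting reagent.
theoretical n(NaCl) = (2/1) × 84.65 = 169.3 mol → 9894 g
% yield = 4880 / 9894 × 100 = 49.32 %

49.3 %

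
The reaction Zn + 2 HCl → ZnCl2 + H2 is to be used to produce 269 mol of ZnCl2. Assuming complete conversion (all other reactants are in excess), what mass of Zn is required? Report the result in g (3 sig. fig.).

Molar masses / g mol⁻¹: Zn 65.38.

n(ZnCl2) = 269.0 mol
n(Zn) = (1/1) × 269.0 = 269.0 mol
mass = 269.0 × 65.38 = 17590 g

17600 g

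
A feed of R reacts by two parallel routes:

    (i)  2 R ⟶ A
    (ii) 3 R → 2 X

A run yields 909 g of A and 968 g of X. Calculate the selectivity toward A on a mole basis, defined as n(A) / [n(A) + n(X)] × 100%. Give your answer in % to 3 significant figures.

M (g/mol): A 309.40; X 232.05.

n(A) = 909 / 309.40 = 2.938 mol
n(X) = 968 / 232.05 = 4.172 mol
selectivity = 2.938/(2.938+4.172) × 100 = 41.32 %

41.3 %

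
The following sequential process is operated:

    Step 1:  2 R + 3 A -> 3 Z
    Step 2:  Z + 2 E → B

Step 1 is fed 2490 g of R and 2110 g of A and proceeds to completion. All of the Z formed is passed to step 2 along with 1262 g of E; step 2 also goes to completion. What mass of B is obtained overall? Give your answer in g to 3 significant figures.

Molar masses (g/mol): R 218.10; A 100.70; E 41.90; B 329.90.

Step 1:
n(R) = 2490 / 218.10 = 11.42 mol
n(A) = 2110 / 100.70 = 20.95 mol
n/ν for R = 11.42/2 = 5.710
n/ν for A = 20.95/3 = 6.983
Smallest n/ν is R → limiting reagent.
n(Z) produced = (3/2) × 11.42 = 17.13 mol
Step 2:
n(Z) available = 17.13 mol
n(E) = 1262 / 41.90 = 30.12 mol
n/ν for Z = 17.13/1 = 17.13
n/ν for E = 30.12/2 = 15.06
Smallest n/ν is E → limiting reagent.
n(B) = (1/2) × 30.12 = 15.06 mol
mass = 15.06 × 329.90 = 4968 g

4970 g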